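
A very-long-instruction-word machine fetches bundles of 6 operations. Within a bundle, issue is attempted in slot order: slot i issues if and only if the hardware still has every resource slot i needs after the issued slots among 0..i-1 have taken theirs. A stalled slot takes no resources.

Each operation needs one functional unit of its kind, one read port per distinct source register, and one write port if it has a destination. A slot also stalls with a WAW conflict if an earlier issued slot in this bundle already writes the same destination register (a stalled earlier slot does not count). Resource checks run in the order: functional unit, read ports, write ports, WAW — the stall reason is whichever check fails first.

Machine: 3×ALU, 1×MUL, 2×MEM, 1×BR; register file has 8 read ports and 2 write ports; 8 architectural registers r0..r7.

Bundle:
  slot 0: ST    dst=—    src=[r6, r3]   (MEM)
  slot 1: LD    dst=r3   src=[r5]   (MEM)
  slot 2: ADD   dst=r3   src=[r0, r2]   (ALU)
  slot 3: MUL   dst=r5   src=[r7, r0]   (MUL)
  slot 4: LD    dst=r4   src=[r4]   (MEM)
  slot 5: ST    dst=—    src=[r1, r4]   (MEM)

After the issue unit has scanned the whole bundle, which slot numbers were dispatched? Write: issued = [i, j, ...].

issued = [0, 1, 3]

  0. MEM ⇒ go  {3A/1Mu/1Ld/1B | 6r 2w}
  1. MEM→r3 ⇒ go  {3A/1Mu/0Ld/1B | 5r 1w}
  2. ALU→r3 ⇒ no(WAW)  {3A/1Mu/0Ld/1B | 5r 1w}
  3. MUL→r5 ⇒ go  {3A/0Mu/0Ld/1B | 3r 0w}
  4. MEM→r4 ⇒ no(FU)  {3A/0Mu/0Ld/1B | 3r 0w}
  5. MEM ⇒ no(FU)  {3A/0Mu/0Ld/1B | 3r 0w}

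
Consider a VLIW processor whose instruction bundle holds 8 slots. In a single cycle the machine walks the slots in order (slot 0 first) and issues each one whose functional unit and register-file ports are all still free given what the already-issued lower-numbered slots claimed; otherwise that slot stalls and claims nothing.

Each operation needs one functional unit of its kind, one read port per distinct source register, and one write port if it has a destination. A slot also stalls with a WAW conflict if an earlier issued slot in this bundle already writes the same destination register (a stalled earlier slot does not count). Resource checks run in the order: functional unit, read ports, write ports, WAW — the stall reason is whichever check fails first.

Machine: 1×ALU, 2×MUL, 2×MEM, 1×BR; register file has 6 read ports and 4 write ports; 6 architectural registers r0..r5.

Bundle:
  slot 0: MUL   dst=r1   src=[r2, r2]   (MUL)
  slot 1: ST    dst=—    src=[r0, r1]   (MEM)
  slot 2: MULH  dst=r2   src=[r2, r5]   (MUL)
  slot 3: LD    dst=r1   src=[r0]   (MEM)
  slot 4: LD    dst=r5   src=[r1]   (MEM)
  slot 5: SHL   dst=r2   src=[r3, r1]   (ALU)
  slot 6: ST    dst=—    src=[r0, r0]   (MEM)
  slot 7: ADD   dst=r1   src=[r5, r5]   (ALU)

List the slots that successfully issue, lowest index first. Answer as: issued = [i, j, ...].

#0 MUL src=r2,r2 dispatched  <A:1 Mu:1 Ld:2 B:1 rd:5 wr:3>
#1 MEM src=r0,r1 dispatched  <A:1 Mu:1 Ld:1 B:1 rd:3 wr:3>
#2 MUL src=r2,r5 dispatched  <A:1 Mu:0 Ld:1 B:1 rd:1 wr:2>
#3 MEM src=r0 held:WAW  <A:1 Mu:0 Ld:1 B:1 rd:1 wr:2>
#4 MEM src=r1 dispatched  <A:1 Mu:0 Ld:0 B:1 rd:0 wr:1>
#5 ALU src=r3,r1 held:RD_PORT  <A:1 Mu:0 Ld:0 B:1 rd:0 wr:1>
#6 MEM src=r0,r0 held:FU  <A:1 Mu:0 Ld:0 B:1 rd:0 wr:1>
#7 ALU src=r5,r5 held:RD_PORT  <A:1 Mu:0 Ld:0 B:1 rd:0 wr:1>

issued = [0, 1, 2, 4]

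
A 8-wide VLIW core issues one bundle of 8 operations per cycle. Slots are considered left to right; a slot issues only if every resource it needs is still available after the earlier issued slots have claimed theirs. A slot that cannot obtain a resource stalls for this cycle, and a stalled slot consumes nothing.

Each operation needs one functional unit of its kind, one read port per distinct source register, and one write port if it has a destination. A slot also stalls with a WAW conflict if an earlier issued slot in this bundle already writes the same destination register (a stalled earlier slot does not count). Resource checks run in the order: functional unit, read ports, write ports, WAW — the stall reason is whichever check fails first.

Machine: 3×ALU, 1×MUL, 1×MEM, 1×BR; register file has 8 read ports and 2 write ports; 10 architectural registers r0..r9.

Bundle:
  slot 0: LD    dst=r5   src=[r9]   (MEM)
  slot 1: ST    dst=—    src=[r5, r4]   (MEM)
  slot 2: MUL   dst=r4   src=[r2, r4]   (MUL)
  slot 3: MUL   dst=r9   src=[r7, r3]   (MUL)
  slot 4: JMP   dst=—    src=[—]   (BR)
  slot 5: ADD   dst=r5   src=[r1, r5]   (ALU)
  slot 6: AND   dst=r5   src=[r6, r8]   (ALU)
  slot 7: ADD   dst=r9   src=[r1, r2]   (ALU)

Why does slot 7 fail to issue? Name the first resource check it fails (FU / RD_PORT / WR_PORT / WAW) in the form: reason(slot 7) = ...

reason(slot 7) = WR_PORT

(0) want 1×MEM +1rd +1wr — yes → AL3|MU1|ME0|BR1|rd7|wr1
(1) want 1×MEM +2rd +0wr — FU → AL3|MU1|ME0|BR1|rd7|wr1
(2) want 1×MUL +2rd +1wr — yes → AL3|MU0|ME0|BR1|rd5|wr0
(3) want 1×MUL +2rd +1wr — FU → AL3|MU0|ME0|BR1|rd5|wr0
(4) want 1×BR +0rd +0wr — yes → AL3|MU0|ME0|BR0|rd5|wr0
(5) want 1×ALU +2rd +1wr — WR_PORT → AL3|MU0|ME0|BR0|rd5|wr0
(6) want 1×ALU +2rd +1wr — WR_PORT → AL3|MU0|ME0|BR0|rd5|wr0
(7) want 1×ALU +2rd +1wr — WR_PORT → AL3|MU0|ME0|BR0|rd5|wr0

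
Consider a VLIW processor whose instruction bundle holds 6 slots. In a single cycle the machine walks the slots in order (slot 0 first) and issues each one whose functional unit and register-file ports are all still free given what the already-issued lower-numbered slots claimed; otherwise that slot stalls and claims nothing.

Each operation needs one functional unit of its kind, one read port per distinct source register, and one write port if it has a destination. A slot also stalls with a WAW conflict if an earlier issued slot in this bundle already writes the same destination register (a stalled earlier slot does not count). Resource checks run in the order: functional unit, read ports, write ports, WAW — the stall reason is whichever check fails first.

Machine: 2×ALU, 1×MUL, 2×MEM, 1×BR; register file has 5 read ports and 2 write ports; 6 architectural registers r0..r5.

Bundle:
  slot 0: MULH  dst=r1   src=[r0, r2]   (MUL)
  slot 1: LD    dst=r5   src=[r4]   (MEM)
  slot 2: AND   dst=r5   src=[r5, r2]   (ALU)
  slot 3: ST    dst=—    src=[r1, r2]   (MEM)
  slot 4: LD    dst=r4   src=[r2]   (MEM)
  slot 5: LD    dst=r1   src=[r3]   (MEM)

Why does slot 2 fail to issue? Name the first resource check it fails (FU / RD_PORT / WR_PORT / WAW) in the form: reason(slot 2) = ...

#0 MUL src=r0,r2 dispatched  <A:2 Mu:0 Ld:2 B:1 rd:3 wr:1>
#1 MEM src=r4 dispatched  <A:2 Mu:0 Ld:1 B:1 rd:2 wr:0>
#2 ALU src=r5,r2 held:WR_PORT  <A:2 Mu:0 Ld:1 B:1 rd:2 wr:0>
#3 MEM src=r1,r2 dispatched  <A:2 Mu:0 Ld:0 B:1 rd:0 wr:0>
#4 MEM src=r2 held:FU  <A:2 Mu:0 Ld:0 B:1 rd:0 wr:0>
#5 MEM src=r3 held:FU  <A:2 Mu:0 Ld:0 B:1 rd:0 wr:0>

reason(slot 2) = WR_PORT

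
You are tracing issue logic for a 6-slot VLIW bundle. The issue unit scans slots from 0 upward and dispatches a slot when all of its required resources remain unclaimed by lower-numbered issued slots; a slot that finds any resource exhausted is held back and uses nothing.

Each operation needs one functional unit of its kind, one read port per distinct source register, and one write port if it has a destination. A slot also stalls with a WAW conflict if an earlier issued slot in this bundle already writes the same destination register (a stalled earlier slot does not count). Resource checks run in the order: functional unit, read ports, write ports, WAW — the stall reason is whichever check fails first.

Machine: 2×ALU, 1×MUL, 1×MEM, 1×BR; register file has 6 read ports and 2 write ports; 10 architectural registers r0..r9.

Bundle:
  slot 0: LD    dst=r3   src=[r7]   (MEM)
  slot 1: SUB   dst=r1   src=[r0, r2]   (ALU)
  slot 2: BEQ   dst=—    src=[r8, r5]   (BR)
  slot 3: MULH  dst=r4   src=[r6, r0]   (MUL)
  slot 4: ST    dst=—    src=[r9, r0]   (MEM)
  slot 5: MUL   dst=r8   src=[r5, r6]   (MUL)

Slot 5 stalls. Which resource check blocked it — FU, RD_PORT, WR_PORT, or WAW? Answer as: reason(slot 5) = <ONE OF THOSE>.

reason(slot 5) = RD_PORT

#0 MEM src=r7 dispatched  <A:2 Mu:1 Ld:0 B:1 rd:5 wr:1>
#1 ALU src=r0,r2 dispatched  <A:1 Mu:1 Ld:0 B:1 rd:3 wr:0>
#2 BR src=r8,r5 dispatched  <A:1 Mu:1 Ld:0 B:0 rd:1 wr:0>
#3 MUL src=r6,r0 held:RD_PORT  <A:1 Mu:1 Ld:0 B:0 rd:1 wr:0>
#4 MEM src=r9,r0 held:FU  <A:1 Mu:1 Ld:0 B:0 rd:1 wr:0>
#5 MUL src=r5,r6 held:RD_PORT  <A:1 Mu:1 Ld:0 B:0 rd:1 wr:0>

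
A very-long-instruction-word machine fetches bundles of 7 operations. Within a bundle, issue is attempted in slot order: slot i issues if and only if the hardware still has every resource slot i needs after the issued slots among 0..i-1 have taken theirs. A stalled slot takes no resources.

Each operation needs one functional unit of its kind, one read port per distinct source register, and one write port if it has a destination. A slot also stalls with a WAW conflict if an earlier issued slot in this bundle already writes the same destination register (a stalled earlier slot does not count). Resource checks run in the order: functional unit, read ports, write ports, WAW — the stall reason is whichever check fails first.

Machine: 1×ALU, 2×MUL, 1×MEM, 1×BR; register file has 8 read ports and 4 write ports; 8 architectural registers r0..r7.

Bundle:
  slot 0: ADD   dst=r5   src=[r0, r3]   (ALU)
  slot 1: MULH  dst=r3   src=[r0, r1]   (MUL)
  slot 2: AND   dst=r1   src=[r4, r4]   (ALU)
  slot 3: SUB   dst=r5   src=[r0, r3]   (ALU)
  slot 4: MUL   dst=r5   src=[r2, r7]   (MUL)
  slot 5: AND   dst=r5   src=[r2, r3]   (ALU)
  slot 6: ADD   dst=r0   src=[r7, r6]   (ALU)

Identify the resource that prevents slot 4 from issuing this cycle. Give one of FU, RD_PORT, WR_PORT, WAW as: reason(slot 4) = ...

reason(slot 4) = WAW

  0. ALU→r5 ⇒ go  {0A/2Mu/1Ld/1B | 6r 3w}
  1. MUL→r3 ⇒ go  {0A/1Mu/1Ld/1B | 4r 2w}
  2. ALU→r1 ⇒ no(FU)  {0A/1Mu/1Ld/1B | 4r 2w}
  3. ALU→r5 ⇒ no(FU)  {0A/1Mu/1Ld/1B | 4r 2w}
  4. MUL→r5 ⇒ no(WAW)  {0A/1Mu/1Ld/1B | 4r 2w}
  5. ALU→r5 ⇒ no(FU)  {0A/1Mu/1Ld/1B | 4r 2w}
  6. ALU→r0 ⇒ no(FU)  {0A/1Mu/1Ld/1B | 4r 2w}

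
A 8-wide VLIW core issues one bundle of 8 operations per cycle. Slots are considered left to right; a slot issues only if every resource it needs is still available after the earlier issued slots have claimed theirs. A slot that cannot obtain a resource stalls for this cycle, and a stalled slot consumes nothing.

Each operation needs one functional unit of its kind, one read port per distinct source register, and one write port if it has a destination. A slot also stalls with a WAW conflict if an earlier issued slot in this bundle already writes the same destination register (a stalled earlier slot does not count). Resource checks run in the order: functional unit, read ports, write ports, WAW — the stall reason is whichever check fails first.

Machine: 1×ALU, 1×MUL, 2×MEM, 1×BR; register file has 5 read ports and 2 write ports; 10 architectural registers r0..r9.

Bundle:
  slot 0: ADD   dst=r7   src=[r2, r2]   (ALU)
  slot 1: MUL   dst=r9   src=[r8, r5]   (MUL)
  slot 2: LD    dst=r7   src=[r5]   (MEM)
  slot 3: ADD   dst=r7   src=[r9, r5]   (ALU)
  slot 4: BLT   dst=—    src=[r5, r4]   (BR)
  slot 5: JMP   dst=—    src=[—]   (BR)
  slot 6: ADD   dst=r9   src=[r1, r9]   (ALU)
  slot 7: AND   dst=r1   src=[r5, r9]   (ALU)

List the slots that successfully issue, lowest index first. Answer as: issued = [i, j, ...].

  0. ALU→r7 ⇒ go  {0A/1Mu/2Ld/1B | 4r 1w}
  1. MUL→r9 ⇒ go  {0A/0Mu/2Ld/1B | 2r 0w}
  2. MEM→r7 ⇒ no(WR_PORT)  {0A/0Mu/2Ld/1B | 2r 0w}
  3. ALU→r7 ⇒ no(FU)  {0A/0Mu/2Ld/1B | 2r 0w}
  4. BR ⇒ go  {0A/0Mu/2Ld/0B | 0r 0w}
  5. BR ⇒ no(FU)  {0A/0Mu/2Ld/0B | 0r 0w}
  6. ALU→r9 ⇒ no(FU)  {0A/0Mu/2Ld/0B | 0r 0w}
  7. ALU→r1 ⇒ no(FU)  {0A/0Mu/2Ld/0B | 0r 0w}

issued = [0, 1, 4]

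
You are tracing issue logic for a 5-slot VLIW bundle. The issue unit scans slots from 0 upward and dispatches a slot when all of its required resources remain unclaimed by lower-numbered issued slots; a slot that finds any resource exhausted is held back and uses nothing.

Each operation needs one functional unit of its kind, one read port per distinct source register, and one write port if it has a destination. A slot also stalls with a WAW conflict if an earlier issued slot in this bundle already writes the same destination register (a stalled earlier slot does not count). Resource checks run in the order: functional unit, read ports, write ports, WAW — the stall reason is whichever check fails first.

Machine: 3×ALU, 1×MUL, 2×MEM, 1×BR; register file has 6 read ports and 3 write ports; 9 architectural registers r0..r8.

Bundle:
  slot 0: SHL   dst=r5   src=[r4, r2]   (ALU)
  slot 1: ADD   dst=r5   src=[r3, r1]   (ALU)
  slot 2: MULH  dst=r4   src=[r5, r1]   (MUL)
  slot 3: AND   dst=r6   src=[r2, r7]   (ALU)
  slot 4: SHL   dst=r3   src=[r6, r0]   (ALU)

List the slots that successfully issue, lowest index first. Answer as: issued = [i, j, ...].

  0. ALU→r5 ⇒ go  {2A/1Mu/2Ld/1B | 4r 2w}
  1. ALU→r5 ⇒ no(WAW)  {2A/1Mu/2Ld/1B | 4r 2w}
  2. MUL→r4 ⇒ go  {2A/0Mu/2Ld/1B | 2r 1w}
  3. ALU→r6 ⇒ go  {1A/0Mu/2Ld/1B | 0r 0w}
  4. ALU→r3 ⇒ no(RD_PORT)  {1A/0Mu/2Ld/1B | 0r 0w}

issued = [0, 2, 3]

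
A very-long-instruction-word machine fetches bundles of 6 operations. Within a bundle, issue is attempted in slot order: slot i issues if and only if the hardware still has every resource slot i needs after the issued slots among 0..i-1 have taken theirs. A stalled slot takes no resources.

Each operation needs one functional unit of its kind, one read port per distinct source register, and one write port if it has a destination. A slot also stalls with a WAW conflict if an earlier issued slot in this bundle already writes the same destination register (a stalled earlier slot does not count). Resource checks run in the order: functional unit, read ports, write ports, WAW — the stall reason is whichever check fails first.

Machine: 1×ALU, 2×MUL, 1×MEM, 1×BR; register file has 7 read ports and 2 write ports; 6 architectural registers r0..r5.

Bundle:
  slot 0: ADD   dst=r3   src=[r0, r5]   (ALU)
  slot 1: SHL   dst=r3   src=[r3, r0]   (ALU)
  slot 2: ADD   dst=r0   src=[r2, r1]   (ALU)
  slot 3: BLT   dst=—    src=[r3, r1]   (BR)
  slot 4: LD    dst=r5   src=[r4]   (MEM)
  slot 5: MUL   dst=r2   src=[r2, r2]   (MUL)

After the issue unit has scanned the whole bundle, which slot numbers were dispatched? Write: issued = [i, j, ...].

issued = [0, 3, 4]

  0. ALU→r3 ⇒ go  {0A/2Mu/1Ld/1B | 5r 1w}
  1. ALU→r3 ⇒ no(FU)  {0A/2Mu/1Ld/1B | 5r 1w}
  2. ALU→r0 ⇒ no(FU)  {0A/2Mu/1Ld/1B | 5r 1w}
  3. BR ⇒ go  {0A/2Mu/1Ld/0B | 3r 1w}
  4. MEM→r5 ⇒ go  {0A/2Mu/0Ld/0B | 2r 0w}
  5. MUL→r2 ⇒ no(WR_PORT)  {0A/2Mu/0Ld/0B | 2r 0w}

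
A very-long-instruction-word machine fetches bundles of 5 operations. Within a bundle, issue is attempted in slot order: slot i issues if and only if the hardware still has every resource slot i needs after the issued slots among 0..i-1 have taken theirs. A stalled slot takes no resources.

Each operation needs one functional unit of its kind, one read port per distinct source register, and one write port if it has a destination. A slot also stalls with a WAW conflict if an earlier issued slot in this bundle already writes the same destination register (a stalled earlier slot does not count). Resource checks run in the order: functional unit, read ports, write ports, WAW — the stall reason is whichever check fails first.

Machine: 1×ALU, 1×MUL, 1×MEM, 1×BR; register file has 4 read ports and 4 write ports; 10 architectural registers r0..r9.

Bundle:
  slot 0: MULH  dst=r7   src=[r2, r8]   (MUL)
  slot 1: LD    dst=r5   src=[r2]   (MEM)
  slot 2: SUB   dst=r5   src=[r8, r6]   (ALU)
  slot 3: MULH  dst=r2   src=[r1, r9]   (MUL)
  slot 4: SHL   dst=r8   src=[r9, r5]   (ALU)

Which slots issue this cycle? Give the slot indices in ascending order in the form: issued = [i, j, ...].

issued = [0, 1]

[0] MUL needs rd=2 wr=1: ok; after: ALU=1 MUL=0 MEM=1 BR=1, R=2, W=3
[1] MEM needs rd=1 wr=1: ok; after: ALU=1 MUL=0 MEM=0 BR=1, R=1, W=2
[2] ALU needs rd=2 wr=1: RD_PORT; after: ALU=1 MUL=0 MEM=0 BR=1, R=1, W=2
[3] MUL needs rd=2 wr=1: FU; after: ALU=1 MUL=0 MEM=0 BR=1, R=1, W=2
[4] ALU needs rd=2 wr=1: RD_PORT; after: ALU=1 MUL=0 MEM=0 BR=1, R=1, W=2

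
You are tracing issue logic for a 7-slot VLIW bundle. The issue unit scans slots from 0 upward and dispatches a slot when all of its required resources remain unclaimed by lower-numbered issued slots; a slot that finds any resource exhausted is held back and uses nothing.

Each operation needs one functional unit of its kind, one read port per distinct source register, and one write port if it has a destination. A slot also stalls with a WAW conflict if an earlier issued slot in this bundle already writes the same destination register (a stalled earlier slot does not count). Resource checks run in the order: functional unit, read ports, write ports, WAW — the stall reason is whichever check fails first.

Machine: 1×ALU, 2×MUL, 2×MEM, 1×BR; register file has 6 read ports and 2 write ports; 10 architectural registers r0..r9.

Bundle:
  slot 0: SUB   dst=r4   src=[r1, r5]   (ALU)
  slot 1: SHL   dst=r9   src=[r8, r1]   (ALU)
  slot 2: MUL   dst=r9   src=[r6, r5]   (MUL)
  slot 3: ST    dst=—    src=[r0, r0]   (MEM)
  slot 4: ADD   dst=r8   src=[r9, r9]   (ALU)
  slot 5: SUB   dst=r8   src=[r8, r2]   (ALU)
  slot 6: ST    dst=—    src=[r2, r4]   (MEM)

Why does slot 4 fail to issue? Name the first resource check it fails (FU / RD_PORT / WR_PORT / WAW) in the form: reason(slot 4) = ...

  0. ALU→r4 ⇒ go  {0A/2Mu/2Ld/1B | 4r 1w}
  1. ALU→r9 ⇒ no(FU)  {0A/2Mu/2Ld/1B | 4r 1w}
  2. MUL→r9 ⇒ go  {0A/1Mu/2Ld/1B | 2r 0w}
  3. MEM ⇒ go  {0A/1Mu/1Ld/1B | 1r 0w}
  4. ALU→r8 ⇒ no(FU)  {0A/1Mu/1Ld/1B | 1r 0w}
  5. ALU→r8 ⇒ no(FU)  {0A/1Mu/1Ld/1B | 1r 0w}
  6. MEM ⇒ no(RD_PORT)  {0A/1Mu/1Ld/1B | 1r 0w}

reason(slot 4) = FU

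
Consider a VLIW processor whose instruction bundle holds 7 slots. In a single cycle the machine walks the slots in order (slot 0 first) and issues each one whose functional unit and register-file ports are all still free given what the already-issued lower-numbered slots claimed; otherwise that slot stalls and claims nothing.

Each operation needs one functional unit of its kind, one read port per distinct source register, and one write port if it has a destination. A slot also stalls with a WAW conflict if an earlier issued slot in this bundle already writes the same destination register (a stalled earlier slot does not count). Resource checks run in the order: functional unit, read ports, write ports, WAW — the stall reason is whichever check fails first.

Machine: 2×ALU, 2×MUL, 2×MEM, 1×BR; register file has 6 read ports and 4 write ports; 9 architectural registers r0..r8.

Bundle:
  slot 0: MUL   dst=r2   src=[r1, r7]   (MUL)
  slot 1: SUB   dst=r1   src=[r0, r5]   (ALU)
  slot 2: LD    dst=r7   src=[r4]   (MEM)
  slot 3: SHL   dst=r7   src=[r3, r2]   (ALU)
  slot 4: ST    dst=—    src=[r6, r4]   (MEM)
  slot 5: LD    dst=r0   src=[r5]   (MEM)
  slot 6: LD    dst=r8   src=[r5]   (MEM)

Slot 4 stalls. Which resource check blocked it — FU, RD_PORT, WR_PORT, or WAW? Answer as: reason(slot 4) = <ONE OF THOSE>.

  0. MUL→r2 ⇒ go  {2A/1Mu/2Ld/1B | 4r 3w}
  1. ALU→r1 ⇒ go  {1A/1Mu/2Ld/1B | 2r 2w}
  2. MEM→r7 ⇒ go  {1A/1Mu/1Ld/1B | 1r 1w}
  3. ALU→r7 ⇒ no(RD_PORT)  {1A/1Mu/1Ld/1B | 1r 1w}
  4. MEM ⇒ no(RD_PORT)  {1A/1Mu/1Ld/1B | 1r 1w}
  5. MEM→r0 ⇒ go  {1A/1Mu/0Ld/1B | 0r 0w}
  6. MEM→r8 ⇒ no(FU)  {1A/1Mu/0Ld/1B | 0r 0w}

reason(slot 4) = RD_PORT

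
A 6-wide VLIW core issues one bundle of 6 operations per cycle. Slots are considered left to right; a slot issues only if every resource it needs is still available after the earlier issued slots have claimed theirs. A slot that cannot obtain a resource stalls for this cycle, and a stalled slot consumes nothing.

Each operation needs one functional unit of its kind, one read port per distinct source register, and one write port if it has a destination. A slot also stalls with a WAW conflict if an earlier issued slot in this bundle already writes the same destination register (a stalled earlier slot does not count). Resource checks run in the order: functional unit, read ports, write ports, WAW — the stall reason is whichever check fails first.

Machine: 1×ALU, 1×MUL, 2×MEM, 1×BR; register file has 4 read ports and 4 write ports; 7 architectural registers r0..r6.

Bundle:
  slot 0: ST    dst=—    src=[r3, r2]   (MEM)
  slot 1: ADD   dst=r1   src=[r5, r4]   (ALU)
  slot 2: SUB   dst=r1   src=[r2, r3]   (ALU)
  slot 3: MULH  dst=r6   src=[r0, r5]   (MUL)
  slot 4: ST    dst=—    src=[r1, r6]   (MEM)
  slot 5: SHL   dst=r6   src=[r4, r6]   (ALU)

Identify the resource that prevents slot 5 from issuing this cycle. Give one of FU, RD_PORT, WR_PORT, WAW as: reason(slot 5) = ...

reason(slot 5) = FU

[0] MEM needs rd=2 wr=0: ok; after: ALU=1 MUL=1 MEM=1 BR=1, R=2, W=4
[1] ALU needs rd=2 wr=1: ok; after: ALU=0 MUL=1 MEM=1 BR=1, R=0, W=3
[2] ALU needs rd=2 wr=1: FU; after: ALU=0 MUL=1 MEM=1 BR=1, R=0, W=3
[3] MUL needs rd=2 wr=1: RD_PORT; after: ALU=0 MUL=1 MEM=1 BR=1, R=0, W=3
[4] MEM needs rd=2 wr=0: RD_PORT; after: ALU=0 MUL=1 MEM=1 BR=1, R=0, W=3
[5] ALU needs rd=2 wr=1: FU; after: ALU=0 MUL=1 MEM=1 BR=1, R=0, W=3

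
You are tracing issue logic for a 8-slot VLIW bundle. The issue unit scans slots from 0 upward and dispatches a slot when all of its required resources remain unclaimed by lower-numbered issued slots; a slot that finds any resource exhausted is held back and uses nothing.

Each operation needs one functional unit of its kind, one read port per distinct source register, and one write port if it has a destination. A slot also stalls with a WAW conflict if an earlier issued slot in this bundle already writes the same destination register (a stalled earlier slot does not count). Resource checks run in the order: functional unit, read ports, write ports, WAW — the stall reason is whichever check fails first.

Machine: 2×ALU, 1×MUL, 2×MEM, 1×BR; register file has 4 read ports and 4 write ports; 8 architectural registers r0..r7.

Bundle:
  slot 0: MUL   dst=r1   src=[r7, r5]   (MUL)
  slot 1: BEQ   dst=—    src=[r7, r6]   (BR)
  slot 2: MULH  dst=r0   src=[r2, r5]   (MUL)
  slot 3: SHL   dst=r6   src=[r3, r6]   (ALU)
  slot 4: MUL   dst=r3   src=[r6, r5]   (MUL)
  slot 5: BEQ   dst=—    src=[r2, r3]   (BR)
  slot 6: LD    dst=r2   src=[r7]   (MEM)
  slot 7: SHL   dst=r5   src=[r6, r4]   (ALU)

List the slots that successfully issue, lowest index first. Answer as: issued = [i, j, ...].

(0) want 1×MUL +2rd +1wr — yes → AL2|MU0|ME2|BR1|rd2|wr3
(1) want 1×BR +2rd +0wr — yes → AL2|MU0|ME2|BR0|rd0|wr3
(2) want 1×MUL +2rd +1wr — FU → AL2|MU0|ME2|BR0|rd0|wr3
(3) want 1×ALU +2rd +1wr — RD_PORT → AL2|MU0|ME2|BR0|rd0|wr3
(4) want 1×MUL +2rd +1wr — FU → AL2|MU0|ME2|BR0|rd0|wr3
(5) want 1×BR +2rd +0wr — FU → AL2|MU0|ME2|BR0|rd0|wr3
(6) want 1×MEM +1rd +1wr — RD_PORT → AL2|MU0|ME2|BR0|rd0|wr3
(7) want 1×ALU +2rd +1wr — RD_PORT → AL2|MU0|ME2|BR0|rd0|wr3

issued = [0, 1]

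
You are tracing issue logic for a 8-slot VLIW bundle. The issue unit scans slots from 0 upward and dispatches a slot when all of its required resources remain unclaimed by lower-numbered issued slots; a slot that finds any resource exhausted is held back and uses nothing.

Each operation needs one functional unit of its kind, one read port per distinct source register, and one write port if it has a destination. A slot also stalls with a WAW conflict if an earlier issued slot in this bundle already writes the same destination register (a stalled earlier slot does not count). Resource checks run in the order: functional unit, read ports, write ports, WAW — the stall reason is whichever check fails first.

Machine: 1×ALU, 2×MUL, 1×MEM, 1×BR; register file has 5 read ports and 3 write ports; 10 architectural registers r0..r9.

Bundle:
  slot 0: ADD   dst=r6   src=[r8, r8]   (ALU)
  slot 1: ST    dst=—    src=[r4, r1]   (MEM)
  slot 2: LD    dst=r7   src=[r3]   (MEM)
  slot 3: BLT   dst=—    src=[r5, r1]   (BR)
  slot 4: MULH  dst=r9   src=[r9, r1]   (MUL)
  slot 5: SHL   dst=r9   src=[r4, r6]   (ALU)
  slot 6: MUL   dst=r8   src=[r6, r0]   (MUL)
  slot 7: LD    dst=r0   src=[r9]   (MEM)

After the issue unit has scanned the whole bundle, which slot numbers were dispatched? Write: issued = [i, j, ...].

#0 ALU src=r8,r8 dispatched  <A:0 Mu:2 Ld:1 B:1 rd:4 wr:2>
#1 MEM src=r4,r1 dispatched  <A:0 Mu:2 Ld:0 B:1 rd:2 wr:2>
#2 MEM src=r3 held:FU  <A:0 Mu:2 Ld:0 B:1 rd:2 wr:2>
#3 BR src=r5,r1 dispatched  <A:0 Mu:2 Ld:0 B:0 rd:0 wr:2>
#4 MUL src=r9,r1 held:RD_PORT  <A:0 Mu:2 Ld:0 B:0 rd:0 wr:2>
#5 ALU src=r4,r6 held:FU  <A:0 Mu:2 Ld:0 B:0 rd:0 wr:2>
#6 MUL src=r6,r0 held:RD_PORT  <A:0 Mu:2 Ld:0 B:0 rd:0 wr:2>
#7 MEM src=r9 held:FU  <A:0 Mu:2 Ld:0 B:0 rd:0 wr:2>

issued = [0, 1, 3]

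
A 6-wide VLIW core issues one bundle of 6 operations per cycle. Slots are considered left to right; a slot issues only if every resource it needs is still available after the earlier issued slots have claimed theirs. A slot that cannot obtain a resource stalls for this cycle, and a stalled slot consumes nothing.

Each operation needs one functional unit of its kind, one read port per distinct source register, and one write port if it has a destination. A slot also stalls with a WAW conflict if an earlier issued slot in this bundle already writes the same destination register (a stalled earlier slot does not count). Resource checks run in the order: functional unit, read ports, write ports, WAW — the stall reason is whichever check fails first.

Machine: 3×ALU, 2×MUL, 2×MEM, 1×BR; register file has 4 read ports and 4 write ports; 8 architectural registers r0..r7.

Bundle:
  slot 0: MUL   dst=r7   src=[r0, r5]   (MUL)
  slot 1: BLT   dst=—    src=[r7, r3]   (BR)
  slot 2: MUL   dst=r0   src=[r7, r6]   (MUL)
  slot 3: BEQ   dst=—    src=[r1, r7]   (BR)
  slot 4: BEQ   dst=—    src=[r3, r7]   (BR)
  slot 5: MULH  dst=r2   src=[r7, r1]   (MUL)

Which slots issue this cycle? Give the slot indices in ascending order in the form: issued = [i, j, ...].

slot 0 (MUL): ISSUE — free A3,Mu1,Ld2,B1 rp2 wp3
slot 1 (BR): ISSUE — free A3,Mu1,Ld2,B0 rp0 wp3
slot 2 (MUL): stall RD_PORT — free A3,Mu1,Ld2,B0 rp0 wp3
slot 3 (BR): stall FU — free A3,Mu1,Ld2,B0 rp0 wp3
slot 4 (BR): stall FU — free A3,Mu1,Ld2,B0 rp0 wp3
slot 5 (MUL): stall RD_PORT — free A3,Mu1,Ld2,B0 rp0 wp3

issued = [0, 1]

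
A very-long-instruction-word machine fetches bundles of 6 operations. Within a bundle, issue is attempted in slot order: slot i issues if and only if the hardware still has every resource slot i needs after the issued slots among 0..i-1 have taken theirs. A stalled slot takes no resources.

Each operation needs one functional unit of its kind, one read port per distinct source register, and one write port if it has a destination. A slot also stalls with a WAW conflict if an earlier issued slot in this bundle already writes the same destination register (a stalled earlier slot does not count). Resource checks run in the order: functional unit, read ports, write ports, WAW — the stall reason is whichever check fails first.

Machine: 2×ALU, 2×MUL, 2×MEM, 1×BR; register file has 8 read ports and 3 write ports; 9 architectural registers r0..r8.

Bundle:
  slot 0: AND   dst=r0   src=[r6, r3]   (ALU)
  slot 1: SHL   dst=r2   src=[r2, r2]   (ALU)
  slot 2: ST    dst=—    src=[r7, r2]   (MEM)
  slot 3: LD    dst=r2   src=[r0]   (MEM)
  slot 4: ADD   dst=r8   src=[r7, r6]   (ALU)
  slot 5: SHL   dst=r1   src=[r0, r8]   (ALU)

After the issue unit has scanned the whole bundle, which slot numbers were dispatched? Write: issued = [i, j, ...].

issued = [0, 1, 2]

#0 ALU src=r6,r3 dispatched  <A:1 Mu:2 Ld:2 B:1 rd:6 wr:2>
#1 ALU src=r2,r2 dispatched  <A:0 Mu:2 Ld:2 B:1 rd:5 wr:1>
#2 MEM src=r7,r2 dispatched  <A:0 Mu:2 Ld:1 B:1 rd:3 wr:1>
#3 MEM src=r0 held:WAW  <A:0 Mu:2 Ld:1 B:1 rd:3 wr:1>
#4 ALU src=r7,r6 held:FU  <A:0 Mu:2 Ld:1 B:1 rd:3 wr:1>
#5 ALU src=r0,r8 held:FU  <A:0 Mu:2 Ld:1 B:1 rd:3 wr:1>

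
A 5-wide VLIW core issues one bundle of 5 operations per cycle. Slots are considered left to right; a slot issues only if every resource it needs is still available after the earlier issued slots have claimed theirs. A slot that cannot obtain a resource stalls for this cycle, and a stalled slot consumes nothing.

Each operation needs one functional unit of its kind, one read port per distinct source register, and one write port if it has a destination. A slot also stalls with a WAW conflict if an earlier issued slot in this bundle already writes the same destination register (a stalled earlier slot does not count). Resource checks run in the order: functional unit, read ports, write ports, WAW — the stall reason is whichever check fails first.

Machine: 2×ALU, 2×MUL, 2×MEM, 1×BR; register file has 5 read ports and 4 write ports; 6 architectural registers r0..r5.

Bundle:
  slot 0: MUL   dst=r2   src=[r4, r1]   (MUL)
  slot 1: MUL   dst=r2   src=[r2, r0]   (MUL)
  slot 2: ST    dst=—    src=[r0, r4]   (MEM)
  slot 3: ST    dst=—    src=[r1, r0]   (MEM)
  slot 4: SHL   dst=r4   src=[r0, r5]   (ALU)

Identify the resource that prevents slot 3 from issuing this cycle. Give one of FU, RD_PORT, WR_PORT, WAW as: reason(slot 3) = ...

#0 MUL src=r4,r1 dispatched  <A:2 Mu:1 Ld:2 B:1 rd:3 wr:3>
#1 MUL src=r2,r0 held:WAW  <A:2 Mu:1 Ld:2 B:1 rd:3 wr:3>
#2 MEM src=r0,r4 dispatched  <A:2 Mu:1 Ld:1 B:1 rd:1 wr:3>
#3 MEM src=r1,r0 held:RD_PORT  <A:2 Mu:1 Ld:1 B:1 rd:1 wr:3>
#4 ALU src=r0,r5 held:RD_PORT  <A:2 Mu:1 Ld:1 B:1 rd:1 wr:3>

reason(slot 3) = RD_PORT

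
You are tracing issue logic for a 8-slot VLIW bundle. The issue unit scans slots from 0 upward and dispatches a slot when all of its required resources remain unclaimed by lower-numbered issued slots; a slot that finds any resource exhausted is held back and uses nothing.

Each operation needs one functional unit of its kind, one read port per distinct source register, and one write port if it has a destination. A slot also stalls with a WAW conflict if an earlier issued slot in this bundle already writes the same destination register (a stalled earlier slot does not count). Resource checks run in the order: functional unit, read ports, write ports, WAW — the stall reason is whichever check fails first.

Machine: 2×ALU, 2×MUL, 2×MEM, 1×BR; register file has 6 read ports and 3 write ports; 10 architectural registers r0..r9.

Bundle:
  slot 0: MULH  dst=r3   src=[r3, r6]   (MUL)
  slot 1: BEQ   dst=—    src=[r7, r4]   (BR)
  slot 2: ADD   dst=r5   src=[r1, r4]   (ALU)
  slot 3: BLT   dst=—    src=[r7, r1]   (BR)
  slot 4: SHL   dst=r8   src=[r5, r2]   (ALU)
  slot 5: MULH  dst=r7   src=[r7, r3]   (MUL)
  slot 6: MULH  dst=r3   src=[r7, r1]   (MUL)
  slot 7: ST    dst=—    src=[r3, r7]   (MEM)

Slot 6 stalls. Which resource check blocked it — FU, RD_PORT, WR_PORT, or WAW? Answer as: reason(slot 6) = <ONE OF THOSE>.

(0) want 1×MUL +2rd +1wr — yes → AL2|MU1|ME2|BR1|rd4|wr2
(1) want 1×BR +2rd +0wr — yes → AL2|MU1|ME2|BR0|rd2|wr2
(2) want 1×ALU +2rd +1wr — yes → AL1|MU1|ME2|BR0|rd0|wr1
(3) want 1×BR +2rd +0wr — FU → AL1|MU1|ME2|BR0|rd0|wr1
(4) want 1×ALU +2rd +1wr — RD_PORT → AL1|MU1|ME2|BR0|rd0|wr1
(5) want 1×MUL +2rd +1wr — RD_PORT → AL1|MU1|ME2|BR0|rd0|wr1
(6) want 1×MUL +2rd +1wr — RD_PORT → AL1|MU1|ME2|BR0|rd0|wr1
(7) want 1×MEM +2rd +0wr — RD_PORT → AL1|MU1|ME2|BR0|rd0|wr1

reason(slot 6) = RD_PORT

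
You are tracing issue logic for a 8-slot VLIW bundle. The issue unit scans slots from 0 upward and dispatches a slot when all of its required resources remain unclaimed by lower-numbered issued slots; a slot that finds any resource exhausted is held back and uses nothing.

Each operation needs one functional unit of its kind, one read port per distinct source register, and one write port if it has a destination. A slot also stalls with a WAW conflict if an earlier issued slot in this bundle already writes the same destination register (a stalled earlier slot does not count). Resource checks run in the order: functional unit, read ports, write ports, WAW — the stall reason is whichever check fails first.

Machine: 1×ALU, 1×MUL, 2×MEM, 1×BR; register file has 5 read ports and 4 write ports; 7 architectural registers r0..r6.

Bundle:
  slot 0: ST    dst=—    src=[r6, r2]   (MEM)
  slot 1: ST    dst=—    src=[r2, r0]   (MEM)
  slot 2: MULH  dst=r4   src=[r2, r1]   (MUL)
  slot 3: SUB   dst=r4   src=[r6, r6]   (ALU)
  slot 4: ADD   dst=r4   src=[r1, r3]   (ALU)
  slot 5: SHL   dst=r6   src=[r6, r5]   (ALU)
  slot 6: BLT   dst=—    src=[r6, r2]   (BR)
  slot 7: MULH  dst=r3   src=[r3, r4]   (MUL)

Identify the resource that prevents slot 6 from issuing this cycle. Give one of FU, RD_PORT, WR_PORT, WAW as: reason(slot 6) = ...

#0 MEM src=r6,r2 dispatched  <A:1 Mu:1 Ld:1 B:1 rd:3 wr:4>
#1 MEM src=r2,r0 dispatched  <A:1 Mu:1 Ld:0 B:1 rd:1 wr:4>
#2 MUL src=r2,r1 held:RD_PORT  <A:1 Mu:1 Ld:0 B:1 rd:1 wr:4>
#3 ALU src=r6,r6 dispatched  <A:0 Mu:1 Ld:0 B:1 rd:0 wr:3>
#4 ALU src=r1,r3 held:FU  <A:0 Mu:1 Ld:0 B:1 rd:0 wr:3>
#5 ALU src=r6,r5 held:FU  <A:0 Mu:1 Ld:0 B:1 rd:0 wr:3>
#6 BR src=r6,r2 held:RD_PORT  <A:0 Mu:1 Ld:0 B:1 rd:0 wr:3>
#7 MUL src=r3,r4 held:RD_PORT  <A:0 Mu:1 Ld:0 B:1 rd:0 wr:3>

reason(slot 6) = RD_PORT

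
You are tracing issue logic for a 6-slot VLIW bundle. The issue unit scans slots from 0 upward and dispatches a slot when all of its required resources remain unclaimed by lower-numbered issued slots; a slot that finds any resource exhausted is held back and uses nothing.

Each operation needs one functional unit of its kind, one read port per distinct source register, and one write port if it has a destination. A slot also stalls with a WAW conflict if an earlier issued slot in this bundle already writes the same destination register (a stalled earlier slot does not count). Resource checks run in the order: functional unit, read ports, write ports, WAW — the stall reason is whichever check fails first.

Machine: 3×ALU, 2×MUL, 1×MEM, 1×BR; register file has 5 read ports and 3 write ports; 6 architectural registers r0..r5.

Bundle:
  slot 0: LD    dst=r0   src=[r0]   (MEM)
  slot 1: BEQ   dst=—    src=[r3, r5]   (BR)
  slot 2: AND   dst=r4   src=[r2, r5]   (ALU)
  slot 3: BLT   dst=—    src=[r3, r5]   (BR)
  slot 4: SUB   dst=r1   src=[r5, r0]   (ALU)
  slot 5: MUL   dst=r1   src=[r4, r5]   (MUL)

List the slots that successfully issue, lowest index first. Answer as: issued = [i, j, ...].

[0] MEM needs rd=1 wr=1: ok; after: ALU=3 MUL=2 MEM=0 BR=1, R=4, W=2
[1] BR needs rd=2 wr=0: ok; after: ALU=3 MUL=2 MEM=0 BR=0, R=2, W=2
[2] ALU needs rd=2 wr=1: ok; after: ALU=2 MUL=2 MEM=0 BR=0, R=0, W=1
[3] BR needs rd=2 wr=0: FU; after: ALU=2 MUL=2 MEM=0 BR=0, R=0, W=1
[4] ALU needs rd=2 wr=1: RD_PORT; after: ALU=2 MUL=2 MEM=0 BR=0, R=0, W=1
[5] MUL needs rd=2 wr=1: RD_PORT; after: ALU=2 MUL=2 MEM=0 BR=0, R=0, W=1

issued = [0, 1, 2]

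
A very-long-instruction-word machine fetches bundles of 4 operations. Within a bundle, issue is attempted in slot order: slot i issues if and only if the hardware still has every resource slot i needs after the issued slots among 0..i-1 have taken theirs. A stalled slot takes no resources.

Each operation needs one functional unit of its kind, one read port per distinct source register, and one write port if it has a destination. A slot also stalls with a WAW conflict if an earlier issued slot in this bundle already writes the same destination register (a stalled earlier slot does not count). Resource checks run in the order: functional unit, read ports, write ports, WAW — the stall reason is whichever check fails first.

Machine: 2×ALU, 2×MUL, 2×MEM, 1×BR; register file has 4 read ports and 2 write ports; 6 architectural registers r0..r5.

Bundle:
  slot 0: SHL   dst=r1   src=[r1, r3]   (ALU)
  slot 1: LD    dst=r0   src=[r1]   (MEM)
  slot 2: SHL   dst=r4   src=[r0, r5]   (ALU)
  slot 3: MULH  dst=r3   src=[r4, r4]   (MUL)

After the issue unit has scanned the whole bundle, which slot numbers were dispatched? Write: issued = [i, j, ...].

[0] ALU needs rd=2 wr=1: ok; after: ALU=1 MUL=2 MEM=2 BR=1, R=2, W=1
[1] MEM needs rd=1 wr=1: ok; after: ALU=1 MUL=2 MEM=1 BR=1, R=1, W=0
[2] ALU needs rd=2 wr=1: RD_PORT; after: ALU=1 MUL=2 MEM=1 BR=1, R=1, W=0
[3] MUL needs rd=1 wr=1: WR_PORT; after: ALU=1 MUL=2 MEM=1 BR=1, R=1, W=0

issued = [0, 1]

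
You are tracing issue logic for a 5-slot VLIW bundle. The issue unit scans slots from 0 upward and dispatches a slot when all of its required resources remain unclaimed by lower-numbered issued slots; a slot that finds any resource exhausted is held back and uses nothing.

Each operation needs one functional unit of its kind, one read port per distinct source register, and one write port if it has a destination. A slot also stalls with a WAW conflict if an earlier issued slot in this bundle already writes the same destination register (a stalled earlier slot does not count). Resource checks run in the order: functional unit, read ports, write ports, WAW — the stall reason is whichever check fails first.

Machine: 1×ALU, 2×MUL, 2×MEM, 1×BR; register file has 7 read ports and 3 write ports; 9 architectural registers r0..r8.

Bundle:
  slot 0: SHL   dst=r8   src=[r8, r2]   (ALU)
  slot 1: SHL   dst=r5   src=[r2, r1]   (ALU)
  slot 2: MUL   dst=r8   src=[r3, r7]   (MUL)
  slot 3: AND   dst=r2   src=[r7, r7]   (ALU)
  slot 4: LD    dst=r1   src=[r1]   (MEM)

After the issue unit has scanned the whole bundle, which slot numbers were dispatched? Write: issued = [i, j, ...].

issued = [0, 4]

  0. ALU→r8 ⇒ go  {0A/2Mu/2Ld/1B | 5r 2w}
  1. ALU→r5 ⇒ no(FU)  {0A/2Mu/2Ld/1B | 5r 2w}
  2. MUL→r8 ⇒ no(WAW)  {0A/2Mu/2Ld/1B | 5r 2w}
  3. ALU→r2 ⇒ no(FU)  {0A/2Mu/2Ld/1B | 5r 2w}
  4. MEM→r1 ⇒ go  {0A/2Mu/1Ld/1B | 4r 1w}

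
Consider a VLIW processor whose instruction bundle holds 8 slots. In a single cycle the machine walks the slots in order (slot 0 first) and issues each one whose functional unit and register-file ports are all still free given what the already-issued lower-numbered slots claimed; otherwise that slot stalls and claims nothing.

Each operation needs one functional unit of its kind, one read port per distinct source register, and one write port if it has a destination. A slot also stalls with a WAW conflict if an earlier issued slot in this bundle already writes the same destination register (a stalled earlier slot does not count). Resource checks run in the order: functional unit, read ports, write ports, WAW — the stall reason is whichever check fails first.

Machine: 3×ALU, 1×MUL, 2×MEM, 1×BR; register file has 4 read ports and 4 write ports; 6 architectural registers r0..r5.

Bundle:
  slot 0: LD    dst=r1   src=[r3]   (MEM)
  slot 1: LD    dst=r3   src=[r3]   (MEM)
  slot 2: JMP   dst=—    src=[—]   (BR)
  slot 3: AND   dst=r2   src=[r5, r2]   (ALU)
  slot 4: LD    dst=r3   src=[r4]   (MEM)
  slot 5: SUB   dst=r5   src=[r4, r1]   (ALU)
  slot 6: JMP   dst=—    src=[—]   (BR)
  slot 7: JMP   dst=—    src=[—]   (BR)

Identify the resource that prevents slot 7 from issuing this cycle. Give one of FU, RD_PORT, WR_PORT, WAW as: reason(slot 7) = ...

reason(slot 7) = FU

slot 0 (MEM): ISSUE — free A3,Mu1,Ld1,B1 rp3 wp3
slot 1 (MEM): ISSUE — free A3,Mu1,Ld0,B1 rp2 wp2
slot 2 (BR): ISSUE — free A3,Mu1,Ld0,B0 rp2 wp2
slot 3 (ALU): ISSUE — free A2,Mu1,Ld0,B0 rp0 wp1
slot 4 (MEM): stall FU — free A2,Mu1,Ld0,B0 rp0 wp1
slot 5 (ALU): stall RD_PORT — free A2,Mu1,Ld0,B0 rp0 wp1
slot 6 (BR): stall FU — free A2,Mu1,Ld0,B0 rp0 wp1
slot 7 (BR): stall FU — free A2,Mu1,Ld0,B0 rp0 wp1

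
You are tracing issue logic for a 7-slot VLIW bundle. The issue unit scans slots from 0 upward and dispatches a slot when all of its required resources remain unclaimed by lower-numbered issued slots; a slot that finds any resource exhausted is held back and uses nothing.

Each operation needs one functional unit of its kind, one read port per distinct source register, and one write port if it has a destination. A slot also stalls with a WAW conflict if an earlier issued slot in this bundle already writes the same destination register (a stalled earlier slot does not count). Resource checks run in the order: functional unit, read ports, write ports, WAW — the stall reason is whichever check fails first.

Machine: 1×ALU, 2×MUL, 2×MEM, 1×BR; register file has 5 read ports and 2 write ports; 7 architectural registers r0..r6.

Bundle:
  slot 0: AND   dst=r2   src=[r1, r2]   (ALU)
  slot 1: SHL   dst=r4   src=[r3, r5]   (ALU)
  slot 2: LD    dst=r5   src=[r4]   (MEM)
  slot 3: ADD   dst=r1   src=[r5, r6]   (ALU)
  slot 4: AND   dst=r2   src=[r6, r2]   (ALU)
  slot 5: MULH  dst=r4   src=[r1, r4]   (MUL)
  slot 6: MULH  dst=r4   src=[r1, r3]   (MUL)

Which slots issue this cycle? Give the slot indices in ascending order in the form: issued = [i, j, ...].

[0] ALU needs rd=2 wr=1: ok; after: ALU=0 MUL=2 MEM=2 BR=1, R=3, W=1
[1] ALU needs rd=2 wr=1: FU; after: ALU=0 MUL=2 MEM=2 BR=1, R=3, W=1
[2] MEM needs rd=1 wr=1: ok; after: ALU=0 MUL=2 MEM=1 BR=1, R=2, W=0
[3] ALU needs rd=2 wr=1: FU; after: ALU=0 MUL=2 MEM=1 BR=1, R=2, W=0
[4] ALU needs rd=2 wr=1: FU; after: ALU=0 MUL=2 MEM=1 BR=1, R=2, W=0
[5] MUL needs rd=2 wr=1: WR_PORT; after: ALU=0 MUL=2 MEM=1 BR=1, R=2, W=0
[6] MUL needs rd=2 wr=1: WR_PORT; after: ALU=0 MUL=2 MEM=1 BR=1, R=2, W=0

issued = [0, 2]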